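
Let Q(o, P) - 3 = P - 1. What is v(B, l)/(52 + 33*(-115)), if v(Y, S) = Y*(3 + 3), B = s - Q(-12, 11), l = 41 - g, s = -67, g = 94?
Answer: 480/3743 ≈ 0.12824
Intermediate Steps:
Q(o, P) = 2 + P (Q(o, P) = 3 + (P - 1) = 3 + (-1 + P) = 2 + P)
l = -53 (l = 41 - 1*94 = 41 - 94 = -53)
B = -80 (B = -67 - (2 + 11) = -67 - 1*13 = -67 - 13 = -80)
v(Y, S) = 6*Y (v(Y, S) = Y*6 = 6*Y)
v(B, l)/(52 + 33*(-115)) = (6*(-80))/(52 + 33*(-115)) = -480/(52 - 3795) = -480/(-3743) = -480*(-1/3743) = 480/3743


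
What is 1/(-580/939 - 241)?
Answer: -939/226879 ≈ -0.0041388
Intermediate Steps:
1/(-580/939 - 241) = 1/(-226879/939) = -939/226879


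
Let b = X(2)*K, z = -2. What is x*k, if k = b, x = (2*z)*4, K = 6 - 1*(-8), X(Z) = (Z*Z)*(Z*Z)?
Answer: -3584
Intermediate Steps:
X(Z) = Z⁴ (X(Z) = Z²*Z² = Z⁴)
K = 14 (K = 6 + 8 = 14)
x = -16 (x = (2*(-2))*4 = -4*4 = -16)
b = 224 (b = 2⁴*14 = 16*14 = 224)
k = 224
x*k = -16*224 = -3584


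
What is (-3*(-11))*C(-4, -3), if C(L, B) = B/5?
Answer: -99/5 ≈ -19.800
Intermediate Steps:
C(L, B) = B/5 (C(L, B) = B*(⅕) = B/5)
(-3*(-11))*C(-4, -3) = (-3*(-11))*((⅕)*(-3)) = 33*(-⅗) = -99/5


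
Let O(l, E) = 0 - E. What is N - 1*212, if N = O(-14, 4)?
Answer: -216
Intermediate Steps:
O(l, E) = -E
N = -4 (N = -1*4 = -4)
N - 1*212 = -4 - 1*212 = -4 - 212 = -216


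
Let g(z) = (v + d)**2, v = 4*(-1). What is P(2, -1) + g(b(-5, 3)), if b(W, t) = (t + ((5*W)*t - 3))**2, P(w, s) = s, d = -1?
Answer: 24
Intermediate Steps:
v = -4
b(W, t) = (-3 + t + 5*W*t)**2 (b(W, t) = (t + (5*W*t - 3))**2 = (t + (-3 + 5*W*t))**2 = (-3 + t + 5*W*t)**2)
g(z) = 25 (g(z) = (-4 - 1)**2 = (-5)**2 = 25)
P(2, -1) + g(b(-5, 3)) = -1 + 25 = 24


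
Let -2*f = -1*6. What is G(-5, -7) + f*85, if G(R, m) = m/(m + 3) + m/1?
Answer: 999/4 ≈ 249.75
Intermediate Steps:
G(R, m) = m + m/(3 + m) (G(R, m) = m/(3 + m) + m*1 = m/(3 + m) + m = m + m/(3 + m))
f = 3 (f = -(-1)*6/2 = -1/2*(-6) = 3)
G(-5, -7) + f*85 = -7*(4 - 7)/(3 - 7) + 3*85 = -7*(-3)/(-4) + 255 = -7*(-1/4)*(-3) + 255 = -21/4 + 255 = 999/4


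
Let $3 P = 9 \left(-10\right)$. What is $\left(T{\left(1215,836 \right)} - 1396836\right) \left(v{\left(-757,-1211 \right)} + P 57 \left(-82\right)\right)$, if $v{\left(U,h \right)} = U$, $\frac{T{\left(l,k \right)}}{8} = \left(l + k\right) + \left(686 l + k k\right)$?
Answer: $1517170559580$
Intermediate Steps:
$T{\left(l,k \right)} = 8 k + 8 k^{2} + 5496 l$ ($T{\left(l,k \right)} = 8 \left(\left(l + k\right) + \left(686 l + k k\right)\right) = 8 \left(\left(k + l\right) + \left(686 l + k^{2}\right)\right) = 8 \left(\left(k + l\right) + \left(k^{2} + 686 l\right)\right) = 8 \left(k + k^{2} + 687 l\right) = 8 k + 8 k^{2} + 5496 l$)
$P = -30$ ($P = \frac{9 \left(-10\right)}{3} = \frac{1}{3} \left(-90\right) = -30$)
$\left(T{\left(1215,836 \right)} - 1396836\right) \left(v{\left(-757,-1211 \right)} + P 57 \left(-82\right)\right) = \left(\left(8 \cdot 836 + 8 \cdot 836^{2} + 5496 \cdot 1215\right) - 1396836\right) \left(-757 + \left(-30\right) 57 \left(-82\right)\right) = \left(\left(6688 + 8 \cdot 698896 + 6677640\right) - 1396836\right) \left(-757 - -140220\right) = \left(\left(6688 + 5591168 + 6677640\right) - 1396836\right) \left(-757 + 140220\right) = \left(12275496 - 1396836\right) 139463 = 10878660 \cdot 139463 = 1517170559580$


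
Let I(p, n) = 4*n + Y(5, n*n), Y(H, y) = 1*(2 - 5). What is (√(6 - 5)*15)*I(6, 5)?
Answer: 255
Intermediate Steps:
Y(H, y) = -3 (Y(H, y) = 1*(-3) = -3)
I(p, n) = -3 + 4*n (I(p, n) = 4*n - 3 = -3 + 4*n)
(√(6 - 5)*15)*I(6, 5) = (√(6 - 5)*15)*(-3 + 4*5) = (√1*15)*(-3 + 20) = (1*15)*17 = 15*17 = 255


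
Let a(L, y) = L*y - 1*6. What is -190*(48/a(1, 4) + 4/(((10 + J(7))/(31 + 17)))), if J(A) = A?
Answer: 41040/17 ≈ 2414.1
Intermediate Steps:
a(L, y) = -6 + L*y (a(L, y) = L*y - 6 = -6 + L*y)
-190*(48/a(1, 4) + 4/(((10 + J(7))/(31 + 17)))) = -190*(48/(-6 + 1*4) + 4/(((10 + 7)/(31 + 17)))) = -190*(48/(-6 + 4) + 4/((17/48))) = -190*(48/(-2) + 4/((17*(1/48)))) = -190*(48*(-½) + 4/(17/48)) = -190*(-24 + 4*(48/17)) = -190*(-24 + 192/17) = -190*(-216/17) = 41040/17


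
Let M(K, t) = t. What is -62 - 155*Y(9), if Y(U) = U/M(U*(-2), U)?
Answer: -217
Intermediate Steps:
Y(U) = 1 (Y(U) = U/U = 1)
-62 - 155*Y(9) = -62 - 155*1 = -62 - 155 = -217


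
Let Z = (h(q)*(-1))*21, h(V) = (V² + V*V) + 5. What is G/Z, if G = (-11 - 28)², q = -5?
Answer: -507/385 ≈ -1.3169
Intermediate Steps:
G = 1521 (G = (-39)² = 1521)
h(V) = 5 + 2*V² (h(V) = (V² + V²) + 5 = 2*V² + 5 = 5 + 2*V²)
Z = -1155 (Z = ((5 + 2*(-5)²)*(-1))*21 = ((5 + 2*25)*(-1))*21 = ((5 + 50)*(-1))*21 = (55*(-1))*21 = -55*21 = -1155)
G/Z = 1521/(-1155) = 1521*(-1/1155) = -507/385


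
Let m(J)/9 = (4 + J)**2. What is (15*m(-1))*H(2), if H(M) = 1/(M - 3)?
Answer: -1215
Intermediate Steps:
m(J) = 9*(4 + J)**2
H(M) = 1/(-3 + M)
(15*m(-1))*H(2) = (15*(9*(4 - 1)**2))/(-3 + 2) = (15*(9*3**2))/(-1) = (15*(9*9))*(-1) = (15*81)*(-1) = 1215*(-1) = -1215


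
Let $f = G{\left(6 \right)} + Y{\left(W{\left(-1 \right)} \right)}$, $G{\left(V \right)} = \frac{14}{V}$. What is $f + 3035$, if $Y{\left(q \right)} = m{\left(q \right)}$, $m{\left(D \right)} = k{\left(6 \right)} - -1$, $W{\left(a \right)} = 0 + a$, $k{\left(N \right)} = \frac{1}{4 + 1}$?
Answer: $\frac{45578}{15} \approx 3038.5$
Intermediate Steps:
$k{\left(N \right)} = \frac{1}{5}$
$W{\left(a \right)} = a$
$m{\left(D \right)} = \frac{6}{5}$ ($m{\left(D \right)} = \frac{1}{5} - -1 = \frac{1}{5} + 1 = \frac{6}{5}$)
$Y{\left(q \right)} = \frac{6}{5}$
$f = \frac{53}{15}$ ($f = \frac{14}{6} + \frac{6}{5} = 14 \cdot \frac{1}{6} + \frac{6}{5} = \frac{7}{3} + \frac{6}{5} = \frac{53}{15} \approx 3.5333$)
$f + 3035 = \frac{53}{15} + 3035 = \frac{45578}{15}$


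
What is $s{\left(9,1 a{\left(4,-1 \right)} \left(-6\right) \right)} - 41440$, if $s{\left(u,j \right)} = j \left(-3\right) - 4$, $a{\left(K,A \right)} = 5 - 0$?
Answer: $-41354$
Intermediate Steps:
$a{\left(K,A \right)} = 5$ ($a{\left(K,A \right)} = 5 + 0 = 5$)
$s{\left(u,j \right)} = -4 - 3 j$ ($s{\left(u,j \right)} = - 3 j - 4 = -4 - 3 j$)
$s{\left(9,1 a{\left(4,-1 \right)} \left(-6\right) \right)} - 41440 = \left(-4 - 3 \cdot 1 \cdot 5 \left(-6\right)\right) - 41440 = \left(-4 - 3 \cdot 5 \left(-6\right)\right) - 41440 = \left(-4 - -90\right) - 41440 = \left(-4 + 90\right) - 41440 = 86 - 41440 = -41354$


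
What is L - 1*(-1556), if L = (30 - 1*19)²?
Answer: 1677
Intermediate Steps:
L = 121 (L = (30 - 19)² = 11² = 121)
L - 1*(-1556) = 121 - 1*(-1556) = 121 + 1556 = 1677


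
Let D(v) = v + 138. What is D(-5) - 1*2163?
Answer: -2030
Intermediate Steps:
D(v) = 138 + v
D(-5) - 1*2163 = (138 - 5) - 1*2163 = 133 - 2163 = -2030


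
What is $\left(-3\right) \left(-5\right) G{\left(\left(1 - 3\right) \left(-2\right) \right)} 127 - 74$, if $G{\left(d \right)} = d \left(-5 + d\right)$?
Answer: $-7694$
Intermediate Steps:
$\left(-3\right) \left(-5\right) G{\left(\left(1 - 3\right) \left(-2\right) \right)} 127 - 74 = \left(-3\right) \left(-5\right) \left(1 - 3\right) \left(-2\right) \left(-5 + \left(1 - 3\right) \left(-2\right)\right) 127 - 74 = 15 \left(-2\right) \left(-2\right) \left(-5 - -4\right) 127 - 74 = 15 \cdot 4 \left(-5 + 4\right) 127 - 74 = 15 \cdot 4 \left(-1\right) 127 - 74 = 15 \left(-4\right) 127 - 74 = \left(-60\right) 127 - 74 = -7620 - 74 = -7694$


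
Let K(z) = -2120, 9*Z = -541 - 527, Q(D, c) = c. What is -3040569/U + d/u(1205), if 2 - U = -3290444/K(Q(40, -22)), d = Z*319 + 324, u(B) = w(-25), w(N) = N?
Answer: 213362687942/61616325 ≈ 3462.8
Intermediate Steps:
Z = -356/3 (Z = (-541 - 527)/9 = (⅑)*(-1068) = -356/3 ≈ -118.67)
u(B) = -25
d = -112592/3 (d = -356/3*319 + 324 = -113564/3 + 324 = -112592/3 ≈ -37531.)
U = -821551/530 (U = 2 - (-3290444)/(-2120) = 2 - (-3290444)*(-1)/2120 = 2 - 1*822611/530 = 2 - 822611/530 = -821551/530 ≈ -1550.1)
-3040569/U + d/u(1205) = -3040569/(-821551/530) - 112592/3/(-25) = -3040569*(-530/821551) - 112592/3*(-1/25) = 1611501570/821551 + 112592/75 = 213362687942/61616325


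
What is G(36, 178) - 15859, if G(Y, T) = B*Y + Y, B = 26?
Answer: -14887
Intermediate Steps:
G(Y, T) = 27*Y (G(Y, T) = 26*Y + Y = 27*Y)
G(36, 178) - 15859 = 27*36 - 15859 = 972 - 15859 = -14887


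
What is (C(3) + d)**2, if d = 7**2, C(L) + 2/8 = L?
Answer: 42849/16 ≈ 2678.1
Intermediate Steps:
C(L) = -1/4 + L
d = 49
(C(3) + d)**2 = ((-1/4 + 3) + 49)**2 = (11/4 + 49)**2 = (207/4)**2 = 42849/16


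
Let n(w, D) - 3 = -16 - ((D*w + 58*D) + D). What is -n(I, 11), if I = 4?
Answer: 706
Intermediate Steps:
n(w, D) = -13 - 59*D - D*w (n(w, D) = 3 + (-16 - ((D*w + 58*D) + D)) = 3 + (-16 - ((58*D + D*w) + D)) = 3 + (-16 - (59*D + D*w)) = 3 + (-16 + (-59*D - D*w)) = 3 + (-16 - 59*D - D*w) = -13 - 59*D - D*w)
-n(I, 11) = -(-13 - 59*11 - 1*11*4) = -(-13 - 649 - 44) = -1*(-706) = 706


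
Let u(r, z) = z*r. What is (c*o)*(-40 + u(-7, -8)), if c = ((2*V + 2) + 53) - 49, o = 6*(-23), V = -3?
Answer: 0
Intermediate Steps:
u(r, z) = r*z
o = -138
c = 0 (c = ((2*(-3) + 2) + 53) - 49 = ((-6 + 2) + 53) - 49 = (-4 + 53) - 49 = 49 - 49 = 0)
(c*o)*(-40 + u(-7, -8)) = (0*(-138))*(-40 - 7*(-8)) = 0*(-40 + 56) = 0*16 = 0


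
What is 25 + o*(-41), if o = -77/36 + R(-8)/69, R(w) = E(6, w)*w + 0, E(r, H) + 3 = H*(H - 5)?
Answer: 490847/828 ≈ 592.81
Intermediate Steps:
E(r, H) = -3 + H*(-5 + H) (E(r, H) = -3 + H*(H - 5) = -3 + H*(-5 + H))
R(w) = w*(-3 + w**2 - 5*w) (R(w) = (-3 + w**2 - 5*w)*w + 0 = w*(-3 + w**2 - 5*w) + 0 = w*(-3 + w**2 - 5*w))
o = -11467/828 (o = -77/36 - 8*(-3 + (-8)**2 - 5*(-8))/69 = -77*1/36 - 8*(-3 + 64 + 40)*(1/69) = -77/36 - 8*101*(1/69) = -77/36 - 808*1/69 = -77/36 - 808/69 = -11467/828 ≈ -13.849)
25 + o*(-41) = 25 - 11467/828*(-41) = 25 + 470147/828 = 490847/828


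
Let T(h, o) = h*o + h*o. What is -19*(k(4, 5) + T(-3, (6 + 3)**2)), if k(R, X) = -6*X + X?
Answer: 9709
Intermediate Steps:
k(R, X) = -5*X
T(h, o) = 2*h*o
-19*(k(4, 5) + T(-3, (6 + 3)**2)) = -19*(-5*5 + 2*(-3)*(6 + 3)**2) = -19*(-25 + 2*(-3)*9**2) = -19*(-25 + 2*(-3)*81) = -19*(-25 - 486) = -19*(-511) = 9709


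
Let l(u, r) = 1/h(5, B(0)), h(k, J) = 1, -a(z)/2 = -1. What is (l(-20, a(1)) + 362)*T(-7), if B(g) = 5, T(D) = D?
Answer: -2541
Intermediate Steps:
a(z) = 2 (a(z) = -2*(-1) = 2)
l(u, r) = 1 (l(u, r) = 1/1 = 1)
(l(-20, a(1)) + 362)*T(-7) = (1 + 362)*(-7) = 363*(-7) = -2541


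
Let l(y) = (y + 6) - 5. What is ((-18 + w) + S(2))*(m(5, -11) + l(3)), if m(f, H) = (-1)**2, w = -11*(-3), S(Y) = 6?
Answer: 105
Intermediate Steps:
w = 33
l(y) = 1 + y (l(y) = (6 + y) - 5 = 1 + y)
m(f, H) = 1
((-18 + w) + S(2))*(m(5, -11) + l(3)) = ((-18 + 33) + 6)*(1 + (1 + 3)) = (15 + 6)*(1 + 4) = 21*5 = 105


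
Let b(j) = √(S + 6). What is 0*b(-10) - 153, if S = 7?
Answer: -153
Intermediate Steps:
b(j) = √13 (b(j) = √(7 + 6) = √13)
0*b(-10) - 153 = 0*√13 - 153 = 0 - 153 = -153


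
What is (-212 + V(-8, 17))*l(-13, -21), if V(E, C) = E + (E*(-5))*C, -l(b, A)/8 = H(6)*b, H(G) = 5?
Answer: 239200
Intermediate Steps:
l(b, A) = -40*b
V(E, C) = E - 5*C*E (V(E, C) = E + (-5*E)*C = E - 5*C*E)
(-212 + V(-8, 17))*l(-13, -21) = (-212 - 8*(1 - 5*17))*(-40*(-13)) = (-212 - 8*(1 - 85))*520 = (-212 - 8*(-84))*520 = (-212 + 672)*520 = 460*520 = 239200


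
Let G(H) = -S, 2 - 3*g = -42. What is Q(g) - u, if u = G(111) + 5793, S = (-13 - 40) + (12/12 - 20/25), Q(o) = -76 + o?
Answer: -88607/15 ≈ -5907.1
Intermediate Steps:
g = 44/3 (g = ⅔ - ⅓*(-42) = ⅔ + 14 = 44/3 ≈ 14.667)
S = -264/5 (S = -53 + (12*(1/12) - 20*1/25) = -53 + (1 - ⅘) = -53 + ⅕ = -264/5 ≈ -52.800)
G(H) = 264/5 (G(H) = -1*(-264/5) = 264/5)
u = 29229/5 (u = 264/5 + 5793 = 29229/5 ≈ 5845.8)
Q(g) - u = (-76 + 44/3) - 1*29229/5 = -184/3 - 29229/5 = -88607/15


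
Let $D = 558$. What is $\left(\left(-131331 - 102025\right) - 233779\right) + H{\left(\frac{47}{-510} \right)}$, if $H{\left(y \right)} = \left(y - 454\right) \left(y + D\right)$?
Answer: $- \frac{187395957371}{260100} \approx -7.2048 \cdot 10^{5}$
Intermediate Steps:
$H{\left(y \right)} = \left(-454 + y\right) \left(558 + y\right)$ ($H{\left(y \right)} = \left(y - 454\right) \left(y + 558\right) = \left(-454 + y\right) \left(558 + y\right)$)
$\left(\left(-131331 - 102025\right) - 233779\right) + H{\left(\frac{47}{-510} \right)} = \left(\left(-131331 - 102025\right) - 233779\right) + \left(-253332 + \left(\frac{47}{-510}\right)^{2} + 104 \frac{47}{-510}\right) = \left(-233356 - 233779\right) + \left(-253332 + \left(47 \left(- \frac{1}{510}\right)\right)^{2} + 104 \cdot 47 \left(- \frac{1}{510}\right)\right) = -467135 + \left(-253332 + \left(- \frac{47}{510}\right)^{2} + 104 \left(- \frac{47}{510}\right)\right) = -467135 - \frac{65894143871}{260100} = - \frac{187395957371}{260100}$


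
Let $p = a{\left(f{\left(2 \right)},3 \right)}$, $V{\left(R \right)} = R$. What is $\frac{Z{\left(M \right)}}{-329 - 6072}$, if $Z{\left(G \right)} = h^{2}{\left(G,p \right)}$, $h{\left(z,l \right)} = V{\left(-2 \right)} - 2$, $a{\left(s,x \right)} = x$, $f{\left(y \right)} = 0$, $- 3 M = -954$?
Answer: $- \frac{16}{6401} \approx -0.0024996$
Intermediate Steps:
$M = 318$ ($M = \left(- \frac{1}{3}\right) \left(-954\right) = 318$)
$p = 3$
$h{\left(z,l \right)} = -4$ ($h{\left(z,l \right)} = -2 - 2 = -4$)
$Z{\left(G \right)} = 16$ ($Z{\left(G \right)} = \left(-4\right)^{2} = 16$)
$\frac{Z{\left(M \right)}}{-329 - 6072} = \frac{16}{-329 - 6072} = \frac{16}{-6401} = 16 \left(- \frac{1}{6401}\right) = - \frac{16}{6401}$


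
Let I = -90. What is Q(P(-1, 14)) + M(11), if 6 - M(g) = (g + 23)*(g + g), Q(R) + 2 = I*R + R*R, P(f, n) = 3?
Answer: -1005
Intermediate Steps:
Q(R) = -2 + R**2 - 90*R (Q(R) = -2 + (-90*R + R*R) = -2 + (-90*R + R**2) = -2 + (R**2 - 90*R) = -2 + R**2 - 90*R)
M(g) = 6 - 2*g*(23 + g) (M(g) = 6 - (g + 23)*(g + g) = 6 - (23 + g)*2*g = 6 - 2*g*(23 + g))
Q(P(-1, 14)) + M(11) = (-2 + 3**2 - 90*3) + (6 - 46*11 - 2*11**2) = (-2 + 9 - 270) + (6 - 506 - 2*121) = -263 + (6 - 506 - 242) = -263 - 742 = -1005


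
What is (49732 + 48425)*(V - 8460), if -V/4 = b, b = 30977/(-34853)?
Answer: -28930055254104/34853 ≈ -8.3006e+8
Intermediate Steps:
b = -30977/34853 (b = 30977*(-1/34853) = -30977/34853 ≈ -0.88879)
V = 123908/34853 (V = -4*(-30977/34853) = 123908/34853 ≈ 3.5552)
(49732 + 48425)*(V - 8460) = (49732 + 48425)*(123908/34853 - 8460) = 98157*(-294732472/34853) = -28930055254104/34853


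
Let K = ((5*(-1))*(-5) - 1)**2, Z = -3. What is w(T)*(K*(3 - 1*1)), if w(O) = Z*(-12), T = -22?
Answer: 41472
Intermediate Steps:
w(O) = 36 (w(O) = -3*(-12) = 36)
K = 576 (K = (-5*(-5) - 1)**2 = (25 - 1)**2 = 24**2 = 576)
w(T)*(K*(3 - 1*1)) = 36*(576*(3 - 1*1)) = 36*(576*(3 - 1)) = 36*(576*2) = 36*1152 = 41472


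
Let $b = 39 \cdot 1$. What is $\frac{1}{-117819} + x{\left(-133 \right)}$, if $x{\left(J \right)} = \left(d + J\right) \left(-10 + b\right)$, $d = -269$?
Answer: $- \frac{1373533903}{117819} \approx -11658.0$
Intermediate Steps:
$b = 39$
$x{\left(J \right)} = -7801 + 29 J$ ($x{\left(J \right)} = \left(-269 + J\right) \left(-10 + 39\right) = \left(-269 + J\right) 29 = -7801 + 29 J$)
$\frac{1}{-117819} + x{\left(-133 \right)} = \frac{1}{-117819} + \left(-7801 + 29 \left(-133\right)\right) = - \frac{1}{117819} - 11658 = - \frac{1373533903}{117819}$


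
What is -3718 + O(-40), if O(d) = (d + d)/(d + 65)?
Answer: -18606/5 ≈ -3721.2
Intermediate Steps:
O(d) = 2*d/(65 + d) (O(d) = (2*d)/(65 + d) = 2*d/(65 + d))
-3718 + O(-40) = -3718 + 2*(-40)/(65 - 40) = -3718 + 2*(-40)/25 = -3718 + 2*(-40)*(1/25) = -3718 - 16/5 = -18606/5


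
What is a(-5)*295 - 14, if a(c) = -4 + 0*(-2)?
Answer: -1194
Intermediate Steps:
a(c) = -4 (a(c) = -4 + 0 = -4)
a(-5)*295 - 14 = -4*295 - 14 = -1180 - 14 = -1194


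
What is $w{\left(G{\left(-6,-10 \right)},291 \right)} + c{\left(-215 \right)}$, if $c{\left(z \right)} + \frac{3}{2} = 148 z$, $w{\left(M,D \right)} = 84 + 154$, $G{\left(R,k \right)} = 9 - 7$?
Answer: $- \frac{63167}{2} \approx -31584.0$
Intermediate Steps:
$G{\left(R,k \right)} = 2$ ($G{\left(R,k \right)} = 9 - 7 = 2$)
$w{\left(M,D \right)} = 238$
$c{\left(z \right)} = - \frac{3}{2} + 148 z$
$w{\left(G{\left(-6,-10 \right)},291 \right)} + c{\left(-215 \right)} = 238 + \left(- \frac{3}{2} + 148 \left(-215\right)\right) = 238 - \frac{63643}{2} = - \frac{63167}{2}$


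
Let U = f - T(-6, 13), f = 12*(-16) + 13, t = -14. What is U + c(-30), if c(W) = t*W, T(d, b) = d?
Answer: 247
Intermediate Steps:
f = -179 (f = -192 + 13 = -179)
U = -173 (U = -179 - 1*(-6) = -179 + 6 = -173)
c(W) = -14*W
U + c(-30) = -173 - 14*(-30) = -173 + 420 = 247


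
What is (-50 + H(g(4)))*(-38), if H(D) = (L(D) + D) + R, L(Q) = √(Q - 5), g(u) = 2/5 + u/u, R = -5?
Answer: 10184/5 - 114*I*√10/5 ≈ 2036.8 - 72.1*I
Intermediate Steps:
g(u) = 7/5 (g(u) = 2*(⅕) + 1 = ⅖ + 1 = 7/5)
L(Q) = √(-5 + Q)
H(D) = -5 + D + √(-5 + D) (H(D) = (√(-5 + D) + D) - 5 = (D + √(-5 + D)) - 5 = -5 + D + √(-5 + D))
(-50 + H(g(4)))*(-38) = (-50 + (-5 + 7/5 + √(-5 + 7/5)))*(-38) = (-50 + (-5 + 7/5 + √(-18/5)))*(-38) = (-50 + (-5 + 7/5 + 3*I*√10/5))*(-38) = (-50 + (-18/5 + 3*I*√10/5))*(-38) = (-268/5 + 3*I*√10/5)*(-38) = 10184/5 - 114*I*√10/5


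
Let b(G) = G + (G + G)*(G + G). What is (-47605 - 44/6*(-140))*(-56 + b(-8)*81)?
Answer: -2799171520/3 ≈ -9.3306e+8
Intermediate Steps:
b(G) = G + 4*G² (b(G) = G + (2*G)*(2*G) = G + 4*G²)
(-47605 - 44/6*(-140))*(-56 + b(-8)*81) = (-47605 - 44/6*(-140))*(-56 - 8*(1 + 4*(-8))*81) = (-47605 - 44*⅙*(-140))*(-56 - 8*(1 - 32)*81) = (-47605 - 22/3*(-140))*(-56 - 8*(-31)*81) = (-47605 + 3080/3)*(-56 + 248*81) = -139735*(-56 + 20088)/3 = -139735/3*20032 = -2799171520/3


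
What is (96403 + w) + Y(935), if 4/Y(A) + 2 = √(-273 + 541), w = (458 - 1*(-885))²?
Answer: 62701717/33 + √67/33 ≈ 1.9001e+6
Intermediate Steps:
w = 1803649 (w = (458 + 885)² = 1343² = 1803649)
Y(A) = 4/(-2 + 2*√67) (Y(A) = 4/(-2 + √(-273 + 541)) = 4/(-2 + √268) = 4/(-2 + 2*√67))
(96403 + w) + Y(935) = (96403 + 1803649) + (1/33 + √67/33) = 1900052 + (1/33 + √67/33) = 62701717/33 + √67/33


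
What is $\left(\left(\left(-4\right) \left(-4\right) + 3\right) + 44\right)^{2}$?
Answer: $3969$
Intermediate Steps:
$\left(\left(\left(-4\right) \left(-4\right) + 3\right) + 44\right)^{2} = \left(\left(16 + 3\right) + 44\right)^{2} = \left(19 + 44\right)^{2} = 63^{2} = 3969$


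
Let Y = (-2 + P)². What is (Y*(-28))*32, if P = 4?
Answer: -3584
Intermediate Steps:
Y = 4 (Y = (-2 + 4)² = 2² = 4)
(Y*(-28))*32 = (4*(-28))*32 = -112*32 = -3584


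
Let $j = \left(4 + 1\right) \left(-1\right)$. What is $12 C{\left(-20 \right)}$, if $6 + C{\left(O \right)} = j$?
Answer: $-132$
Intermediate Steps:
$j = -5$ ($j = 5 \left(-1\right) = -5$)
$C{\left(O \right)} = -11$ ($C{\left(O \right)} = -6 - 5 = -11$)
$12 C{\left(-20 \right)} = 12 \left(-11\right) = -132$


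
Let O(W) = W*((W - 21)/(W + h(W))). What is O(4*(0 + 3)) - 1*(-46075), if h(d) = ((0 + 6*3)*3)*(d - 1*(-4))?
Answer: 3363466/73 ≈ 46075.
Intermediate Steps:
h(d) = 216 + 54*d (h(d) = ((0 + 18)*3)*(d + 4) = (18*3)*(4 + d) = 54*(4 + d) = 216 + 54*d)
O(W) = W*(-21 + W)/(216 + 55*W) (O(W) = W*((W - 21)/(W + (216 + 54*W))) = W*((-21 + W)/(216 + 55*W)) = W*(-21 + W)/(216 + 55*W))
O(4*(0 + 3)) - 1*(-46075) = (4*(0 + 3))*(-21 + 4*(0 + 3))/(216 + 55*(4*(0 + 3))) - 1*(-46075) = (4*3)*(-21 + 4*3)/(216 + 55*(4*3)) + 46075 = 12*(-21 + 12)/(216 + 55*12) + 46075 = 12*(-9)/(216 + 660) + 46075 = 12*(-9)/876 + 46075 = 12*(1/876)*(-9) + 46075 = -9/73 + 46075 = 3363466/73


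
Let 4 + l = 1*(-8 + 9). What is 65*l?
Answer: -195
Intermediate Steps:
l = -3 (l = -4 + 1*(-8 + 9) = -4 + 1*1 = -4 + 1 = -3)
65*l = 65*(-3) = -195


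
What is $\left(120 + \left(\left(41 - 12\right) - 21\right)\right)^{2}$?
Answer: $16384$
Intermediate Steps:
$\left(120 + \left(\left(41 - 12\right) - 21\right)\right)^{2} = \left(120 + \left(29 - 21\right)\right)^{2} = \left(120 + 8\right)^{2} = 128^{2} = 16384$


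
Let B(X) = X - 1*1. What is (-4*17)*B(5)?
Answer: -272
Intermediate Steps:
B(X) = -1 + X (B(X) = X - 1 = -1 + X)
(-4*17)*B(5) = (-4*17)*(-1 + 5) = -68*4 = -272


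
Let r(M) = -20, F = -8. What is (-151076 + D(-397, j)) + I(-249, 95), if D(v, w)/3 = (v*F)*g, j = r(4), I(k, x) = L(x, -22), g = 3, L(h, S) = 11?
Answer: -122481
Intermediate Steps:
I(k, x) = 11
j = -20
D(v, w) = -72*v (D(v, w) = 3*((v*(-8))*3) = 3*(-8*v*3) = 3*(-24*v) = -72*v)
(-151076 + D(-397, j)) + I(-249, 95) = (-151076 - 72*(-397)) + 11 = (-151076 + 28584) + 11 = -122492 + 11 = -122481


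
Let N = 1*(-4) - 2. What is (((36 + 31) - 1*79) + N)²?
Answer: 324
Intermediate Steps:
N = -6 (N = -4 - 2 = -6)
(((36 + 31) - 1*79) + N)² = (((36 + 31) - 1*79) - 6)² = ((67 - 79) - 6)² = (-12 - 6)² = (-18)² = 324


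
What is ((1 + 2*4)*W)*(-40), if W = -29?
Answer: 10440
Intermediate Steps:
((1 + 2*4)*W)*(-40) = ((1 + 2*4)*(-29))*(-40) = ((1 + 8)*(-29))*(-40) = (9*(-29))*(-40) = -261*(-40) = 10440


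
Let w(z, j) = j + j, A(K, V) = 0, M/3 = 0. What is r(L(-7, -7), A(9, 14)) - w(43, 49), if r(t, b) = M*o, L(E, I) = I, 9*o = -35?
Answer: -98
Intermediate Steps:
M = 0 (M = 3*0 = 0)
o = -35/9 (o = (⅑)*(-35) = -35/9 ≈ -3.8889)
w(z, j) = 2*j
r(t, b) = 0 (r(t, b) = 0*(-35/9) = 0)
r(L(-7, -7), A(9, 14)) - w(43, 49) = 0 - 2*49 = 0 - 1*98 = 0 - 98 = -98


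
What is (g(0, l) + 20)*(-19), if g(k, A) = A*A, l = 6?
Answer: -1064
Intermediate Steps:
g(k, A) = A²
(g(0, l) + 20)*(-19) = (6² + 20)*(-19) = (36 + 20)*(-19) = 56*(-19) = -1064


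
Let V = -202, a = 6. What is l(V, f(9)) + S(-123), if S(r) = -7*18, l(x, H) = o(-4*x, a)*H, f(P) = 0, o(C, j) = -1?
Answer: -126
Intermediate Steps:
l(x, H) = -H
S(r) = -126
l(V, f(9)) + S(-123) = -1*0 - 126 = 0 - 126 = -126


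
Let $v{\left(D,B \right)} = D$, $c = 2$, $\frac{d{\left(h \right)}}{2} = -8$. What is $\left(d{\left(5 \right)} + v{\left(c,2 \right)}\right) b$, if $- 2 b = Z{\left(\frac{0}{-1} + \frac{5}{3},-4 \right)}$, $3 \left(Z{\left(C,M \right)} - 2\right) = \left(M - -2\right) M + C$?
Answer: $\frac{329}{9} \approx 36.556$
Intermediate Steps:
$d{\left(h \right)} = -16$ ($d{\left(h \right)} = 2 \left(-8\right) = -16$)
$Z{\left(C,M \right)} = 2 + \frac{C}{3} + \frac{M \left(2 + M\right)}{3}$ ($Z{\left(C,M \right)} = 2 + \frac{\left(M - -2\right) M + C}{3} = 2 + \frac{\left(M + 2\right) M + C}{3} = 2 + \frac{\left(2 + M\right) M + C}{3} = 2 + \frac{M \left(2 + M\right) + C}{3} = 2 + \frac{C + M \left(2 + M\right)}{3} = 2 + \left(\frac{C}{3} + \frac{M \left(2 + M\right)}{3}\right) = 2 + \frac{C}{3} + \frac{M \left(2 + M\right)}{3}$)
$b = - \frac{47}{18}$ ($b = - \frac{2 + \frac{\frac{0}{-1} + \frac{5}{3}}{3} + \frac{\left(-4\right)^{2}}{3} + \frac{2}{3} \left(-4\right)}{2} = - \frac{2 + \frac{0 \left(-1\right) + 5 \cdot \frac{1}{3}}{3} + \frac{1}{3} \cdot 16 - \frac{8}{3}}{2} = - \frac{2 + \frac{0 + \frac{5}{3}}{3} + \frac{16}{3} - \frac{8}{3}}{2} = - \frac{2 + \frac{1}{3} \cdot \frac{5}{3} + \frac{16}{3} - \frac{8}{3}}{2} = - \frac{2 + \frac{5}{9} + \frac{16}{3} - \frac{8}{3}}{2} = \left(- \frac{1}{2}\right) \frac{47}{9} = - \frac{47}{18} \approx -2.6111$)
$\left(d{\left(5 \right)} + v{\left(c,2 \right)}\right) b = \left(-16 + 2\right) \left(- \frac{47}{18}\right) = \left(-14\right) \left(- \frac{47}{18}\right) = \frac{329}{9}$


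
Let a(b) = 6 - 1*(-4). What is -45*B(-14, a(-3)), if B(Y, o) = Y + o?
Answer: 180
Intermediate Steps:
a(b) = 10 (a(b) = 6 + 4 = 10)
-45*B(-14, a(-3)) = -45*(-14 + 10) = -45*(-4) = 180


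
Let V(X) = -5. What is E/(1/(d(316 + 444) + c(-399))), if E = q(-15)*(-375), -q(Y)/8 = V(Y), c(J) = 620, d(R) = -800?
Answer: 2700000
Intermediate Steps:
q(Y) = 40 (q(Y) = -8*(-5) = 40)
E = -15000 (E = 40*(-375) = -15000)
E/(1/(d(316 + 444) + c(-399))) = -15000/(1/(-800 + 620)) = -15000/(1/(-180)) = -15000/(-1/180) = -15000*(-180) = 2700000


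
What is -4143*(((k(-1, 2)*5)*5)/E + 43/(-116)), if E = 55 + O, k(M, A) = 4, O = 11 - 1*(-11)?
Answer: -34341327/8932 ≈ -3844.8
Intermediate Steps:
O = 22 (O = 11 + 11 = 22)
E = 77 (E = 55 + 22 = 77)
-4143*(((k(-1, 2)*5)*5)/E + 43/(-116)) = -4143*(((4*5)*5)/77 + 43/(-116)) = -4143*((20*5)*(1/77) + 43*(-1/116)) = -4143*(100*(1/77) - 43/116) = -4143*(100/77 - 43/116) = -4143*8289/8932 = -34341327/8932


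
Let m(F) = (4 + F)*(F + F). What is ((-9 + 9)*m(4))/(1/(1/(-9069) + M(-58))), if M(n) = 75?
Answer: 0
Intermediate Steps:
m(F) = 2*F*(4 + F) (m(F) = (4 + F)*(2*F) = 2*F*(4 + F))
((-9 + 9)*m(4))/(1/(1/(-9069) + M(-58))) = ((-9 + 9)*(2*4*(4 + 4)))/(1/(1/(-9069) + 75)) = (0*(2*4*8))/(1/(-1/9069 + 75)) = (0*64)/(1/(680174/9069)) = 0/(9069/680174) = 0*(680174/9069) = 0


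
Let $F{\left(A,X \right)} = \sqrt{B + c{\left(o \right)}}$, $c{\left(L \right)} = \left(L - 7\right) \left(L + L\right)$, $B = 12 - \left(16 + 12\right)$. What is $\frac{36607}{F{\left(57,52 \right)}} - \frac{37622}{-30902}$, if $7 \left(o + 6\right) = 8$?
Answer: $\frac{18811}{15451} + \frac{256249 \sqrt{15}}{270} \approx 3677.0$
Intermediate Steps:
$B = -16$ ($B = 12 - 28 = -16$)
$o = - \frac{34}{7}$ ($o = -6 + \frac{1}{7} \cdot 8 = -6 + \frac{8}{7} = - \frac{34}{7} \approx -4.8571$)
$c{\left(L \right)} = 2 L \left(-7 + L\right)$ ($c{\left(L \right)} = \left(-7 + L\right) 2 L = 2 L \left(-7 + L\right)$)
$F{\left(A,X \right)} = \frac{18 \sqrt{15}}{7}$ ($F{\left(A,X \right)} = \sqrt{-16 + 2 \left(- \frac{34}{7}\right) \left(-7 - \frac{34}{7}\right)} = \sqrt{-16 + 2 \left(- \frac{34}{7}\right) \left(- \frac{83}{7}\right)} = \sqrt{-16 + \frac{5644}{49}} = \sqrt{\frac{4860}{49}} = \frac{18 \sqrt{15}}{7}$)
$\frac{36607}{F{\left(57,52 \right)}} - \frac{37622}{-30902} = \frac{36607}{\frac{18}{7} \sqrt{15}} - \frac{37622}{-30902} = 36607 \frac{7 \sqrt{15}}{270} - - \frac{18811}{15451} = \frac{256249 \sqrt{15}}{270} + \frac{18811}{15451} = \frac{18811}{15451} + \frac{256249 \sqrt{15}}{270}$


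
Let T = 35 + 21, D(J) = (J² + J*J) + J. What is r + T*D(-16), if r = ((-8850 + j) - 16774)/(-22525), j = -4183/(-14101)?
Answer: 8822714014241/317625025 ≈ 27777.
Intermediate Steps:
D(J) = J + 2*J² (D(J) = (J² + J²) + J = 2*J² + J = J + 2*J²)
j = 4183/14101 (j = -4183*(-1/14101) = 4183/14101 ≈ 0.29665)
T = 56
r = 361319841/317625025 (r = ((-8850 + 4183/14101) - 16774)/(-22525) = (-124789667/14101 - 16774)*(-1/22525) = -361319841/14101*(-1/22525) = 361319841/317625025 ≈ 1.1376)
r + T*D(-16) = 361319841/317625025 + 56*(-16*(1 + 2*(-16))) = 361319841/317625025 + 56*(-16*(1 - 32)) = 361319841/317625025 + 56*(-16*(-31)) = 361319841/317625025 + 56*496 = 361319841/317625025 + 27776 = 8822714014241/317625025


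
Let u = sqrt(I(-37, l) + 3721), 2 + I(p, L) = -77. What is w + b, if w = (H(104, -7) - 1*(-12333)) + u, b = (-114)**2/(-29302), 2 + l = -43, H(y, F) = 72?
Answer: 181739157/14651 + sqrt(3642) ≈ 12465.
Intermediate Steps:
l = -45 (l = -2 - 43 = -45)
b = -6498/14651 (b = 12996*(-1/29302) = -6498/14651 ≈ -0.44352)
I(p, L) = -79 (I(p, L) = -2 - 77 = -79)
u = sqrt(3642) (u = sqrt(-79 + 3721) = sqrt(3642) ≈ 60.349)
w = 12405 + sqrt(3642) (w = (72 - 1*(-12333)) + sqrt(3642) = (72 + 12333) + sqrt(3642) = 12405 + sqrt(3642) ≈ 12465.)
w + b = (12405 + sqrt(3642)) - 6498/14651 = 181739157/14651 + sqrt(3642)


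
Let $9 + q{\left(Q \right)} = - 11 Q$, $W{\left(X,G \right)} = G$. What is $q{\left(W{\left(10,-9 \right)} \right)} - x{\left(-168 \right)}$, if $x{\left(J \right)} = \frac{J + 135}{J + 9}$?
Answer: $\frac{4759}{53} \approx 89.792$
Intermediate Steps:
$q{\left(Q \right)} = -9 - 11 Q$
$x{\left(J \right)} = \frac{135 + J}{9 + J}$
$q{\left(W{\left(10,-9 \right)} \right)} - x{\left(-168 \right)} = \left(-9 - -99\right) - \frac{135 - 168}{9 - 168} = \left(-9 + 99\right) - \frac{1}{-159} \left(-33\right) = 90 - \left(- \frac{1}{159}\right) \left(-33\right) = 90 - \frac{11}{53} = \frac{4759}{53}$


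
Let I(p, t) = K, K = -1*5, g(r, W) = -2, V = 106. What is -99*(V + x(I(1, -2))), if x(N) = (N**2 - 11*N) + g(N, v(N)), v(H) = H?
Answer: -18216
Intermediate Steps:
K = -5
I(p, t) = -5
x(N) = -2 + N**2 - 11*N (x(N) = (N**2 - 11*N) - 2 = -2 + N**2 - 11*N)
-99*(V + x(I(1, -2))) = -99*(106 + (-2 + (-5)**2 - 11*(-5))) = -99*(106 + (-2 + 25 + 55)) = -99*(106 + 78) = -99*184 = -18216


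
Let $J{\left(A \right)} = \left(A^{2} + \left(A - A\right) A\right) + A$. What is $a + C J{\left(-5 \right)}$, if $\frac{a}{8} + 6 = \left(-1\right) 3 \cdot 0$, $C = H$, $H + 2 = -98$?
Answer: $-2048$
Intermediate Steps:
$H = -100$ ($H = -2 - 98 = -100$)
$C = -100$
$a = -48$ ($a = -48 + 8 \left(-1\right) 3 \cdot 0 = -48 + 8 \left(\left(-3\right) 0\right) = -48 + 8 \cdot 0 = -48 + 0 = -48$)
$J{\left(A \right)} = A + A^{2}$ ($J{\left(A \right)} = \left(A^{2} + 0 A\right) + A = \left(A^{2} + 0\right) + A = A^{2} + A = A + A^{2}$)
$a + C J{\left(-5 \right)} = -48 - 100 \left(- 5 \left(1 - 5\right)\right) = -48 - 100 \left(\left(-5\right) \left(-4\right)\right) = -48 - 2000 = -2048$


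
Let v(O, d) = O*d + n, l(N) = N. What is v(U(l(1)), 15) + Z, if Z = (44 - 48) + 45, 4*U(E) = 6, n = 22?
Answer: 171/2 ≈ 85.500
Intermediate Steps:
U(E) = 3/2 (U(E) = (¼)*6 = 3/2)
v(O, d) = 22 + O*d (v(O, d) = O*d + 22 = 22 + O*d)
Z = 41 (Z = -4 + 45 = 41)
v(U(l(1)), 15) + Z = (22 + (3/2)*15) + 41 = (22 + 45/2) + 41 = 89/2 + 41 = 171/2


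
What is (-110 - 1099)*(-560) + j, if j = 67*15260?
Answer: 1699460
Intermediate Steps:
j = 1022420
(-110 - 1099)*(-560) + j = (-110 - 1099)*(-560) + 1022420 = -1209*(-560) + 1022420 = 677040 + 1022420 = 1699460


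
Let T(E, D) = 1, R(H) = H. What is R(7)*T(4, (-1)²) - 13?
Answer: -6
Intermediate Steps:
R(7)*T(4, (-1)²) - 13 = 7*1 - 13 = 7 - 13 = -6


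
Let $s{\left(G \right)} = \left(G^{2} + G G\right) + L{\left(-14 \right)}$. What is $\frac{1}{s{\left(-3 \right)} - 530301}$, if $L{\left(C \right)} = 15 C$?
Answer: $- \frac{1}{530493} \approx -1.885 \cdot 10^{-6}$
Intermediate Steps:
$s{\left(G \right)} = -210 + 2 G^{2}$ ($s{\left(G \right)} = \left(G^{2} + G G\right) + 15 \left(-14\right) = \left(G^{2} + G^{2}\right) - 210 = 2 G^{2} - 210 = -210 + 2 G^{2}$)
$\frac{1}{s{\left(-3 \right)} - 530301} = \frac{1}{\left(-210 + 2 \left(-3\right)^{2}\right) - 530301} = \frac{1}{\left(-210 + 2 \cdot 9\right) - 530301} = \frac{1}{\left(-210 + 18\right) - 530301} = \frac{1}{-192 - 530301} = \frac{1}{-530493} = - \frac{1}{530493}$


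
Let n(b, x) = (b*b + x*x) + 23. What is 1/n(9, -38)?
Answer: 1/1548 ≈ 0.00064600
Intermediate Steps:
n(b, x) = 23 + b**2 + x**2 (n(b, x) = (b**2 + x**2) + 23 = 23 + b**2 + x**2)
1/n(9, -38) = 1/(23 + 9**2 + (-38)**2) = 1/(23 + 81 + 1444) = 1/1548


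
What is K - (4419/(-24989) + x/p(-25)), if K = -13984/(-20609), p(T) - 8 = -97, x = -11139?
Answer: -5697360030956/45834848789 ≈ -124.30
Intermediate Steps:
p(T) = -89 (p(T) = 8 - 97 = -89)
K = 13984/20609 (K = -13984*(-1/20609) = 13984/20609 ≈ 0.67854)
K - (4419/(-24989) + x/p(-25)) = 13984/20609 - (4419/(-24989) - 11139/(-89)) = 13984/20609 - (4419*(-1/24989) - 11139*(-1/89)) = 13984/20609 - (-4419/24989 + 11139/89) = 13984/20609 - 1*277959180/2224021 = 13984/20609 - 277959180/2224021 = -5697360030956/45834848789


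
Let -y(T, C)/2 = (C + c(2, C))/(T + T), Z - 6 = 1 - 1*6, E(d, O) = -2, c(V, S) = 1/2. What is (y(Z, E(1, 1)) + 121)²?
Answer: 60025/4 ≈ 15006.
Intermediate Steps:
c(V, S) = ½
Z = 1 (Z = 6 + (1 - 1*6) = 6 + (1 - 6) = 6 - 5 = 1)
y(T, C) = -(½ + C)/T (y(T, C) = -2*(C + ½)/(T + T) = -2*(½ + C)/(2*T) = -2*(½ + C)*1/(2*T) = -(½ + C)/T)
(y(Z, E(1, 1)) + 121)² = ((-½ - 1*(-2))/1 + 121)² = (1*(-½ + 2) + 121)² = (1*(3/2) + 121)² = (3/2 + 121)² = (245/2)² = 60025/4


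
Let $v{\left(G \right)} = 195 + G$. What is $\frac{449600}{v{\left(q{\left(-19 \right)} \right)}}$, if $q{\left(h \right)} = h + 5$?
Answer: $\frac{449600}{181} \approx 2484.0$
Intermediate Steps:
$q{\left(h \right)} = 5 + h$
$\frac{449600}{v{\left(q{\left(-19 \right)} \right)}} = \frac{449600}{195 + \left(5 - 19\right)} = \frac{449600}{195 - 14} = \frac{449600}{181}$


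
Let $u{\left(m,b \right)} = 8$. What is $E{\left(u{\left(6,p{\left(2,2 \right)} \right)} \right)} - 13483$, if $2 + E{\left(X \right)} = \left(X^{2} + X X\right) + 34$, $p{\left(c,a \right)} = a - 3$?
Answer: $-13323$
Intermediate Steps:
$p{\left(c,a \right)} = -3 + a$ ($p{\left(c,a \right)} = a - 3 = -3 + a$)
$E{\left(X \right)} = 32 + 2 X^{2}$ ($E{\left(X \right)} = -2 + \left(\left(X^{2} + X X\right) + 34\right) = -2 + \left(\left(X^{2} + X^{2}\right) + 34\right) = -2 + \left(2 X^{2} + 34\right) = -2 + \left(34 + 2 X^{2}\right) = 32 + 2 X^{2}$)
$E{\left(u{\left(6,p{\left(2,2 \right)} \right)} \right)} - 13483 = \left(32 + 2 \cdot 8^{2}\right) - 13483 = \left(32 + 2 \cdot 64\right) - 13483 = \left(32 + 128\right) - 13483 = 160 - 13483 = -13323$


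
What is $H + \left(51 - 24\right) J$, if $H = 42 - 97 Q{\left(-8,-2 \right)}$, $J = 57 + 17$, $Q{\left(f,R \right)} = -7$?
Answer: $2719$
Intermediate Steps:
$J = 74$
$H = 721$ ($H = 42 - -679 = 42 + 679 = 721$)
$H + \left(51 - 24\right) J = 721 + \left(51 - 24\right) 74 = 721 + 27 \cdot 74 = 721 + 1998 = 2719$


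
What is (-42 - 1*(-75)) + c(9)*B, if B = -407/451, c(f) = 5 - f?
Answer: 1501/41 ≈ 36.610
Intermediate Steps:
B = -37/41 (B = -407*1/451 = -37/41 ≈ -0.90244)
(-42 - 1*(-75)) + c(9)*B = (-42 - 1*(-75)) + (5 - 1*9)*(-37/41) = (-42 + 75) + (5 - 9)*(-37/41) = 33 - 4*(-37/41) = 33 + 148/41 = 1501/41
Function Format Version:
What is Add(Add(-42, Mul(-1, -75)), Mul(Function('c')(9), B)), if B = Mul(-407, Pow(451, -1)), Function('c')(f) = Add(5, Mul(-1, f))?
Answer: Rational(1501, 41) ≈ 36.610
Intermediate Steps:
B = Rational(-37, 41) (B = Mul(-407, Rational(1, 451)) = Rational(-37, 41) ≈ -0.90244)
Add(Add(-42, Mul(-1, -75)), Mul(Function('c')(9), B)) = Add(Add(-42, Mul(-1, -75)), Mul(Add(5, Mul(-1, 9)), Rational(-37, 41))) = Add(Add(-42, 75), Mul(Add(5, -9), Rational(-37, 41))) = Add(33, Mul(-4, Rational(-37, 41))) = Add(33, Rational(148, 41)) = Rational(1501, 41)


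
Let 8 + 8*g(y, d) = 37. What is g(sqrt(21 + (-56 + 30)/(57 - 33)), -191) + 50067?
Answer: 400565/8 ≈ 50071.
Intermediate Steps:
g(y, d) = 29/8 (g(y, d) = -1 + (1/8)*37 = -1 + 37/8 = 29/8)
g(sqrt(21 + (-56 + 30)/(57 - 33)), -191) + 50067 = 29/8 + 50067 = 400565/8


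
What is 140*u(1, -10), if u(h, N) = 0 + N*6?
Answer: -8400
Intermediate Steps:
u(h, N) = 6*N (u(h, N) = 0 + 6*N = 6*N)
140*u(1, -10) = 140*(6*(-10)) = 140*(-60) = -8400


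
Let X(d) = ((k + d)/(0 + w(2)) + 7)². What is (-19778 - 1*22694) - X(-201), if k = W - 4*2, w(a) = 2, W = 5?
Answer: -51497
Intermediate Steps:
k = -3 (k = 5 - 4*2 = 5 - 8 = -3)
X(d) = (11/2 + d/2)² (X(d) = ((-3 + d)/(0 + 2) + 7)² = ((-3 + d)/2 + 7)² = ((-3 + d)*(½) + 7)² = ((-3/2 + d/2) + 7)² = (11/2 + d/2)²)
(-19778 - 1*22694) - X(-201) = (-19778 - 1*22694) - (11 - 201)²/4 = (-19778 - 22694) - (-190)²/4 = -42472 - 36100/4 = -42472 - 1*9025 = -42472 - 9025 = -51497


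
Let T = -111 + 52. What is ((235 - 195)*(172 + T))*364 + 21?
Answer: 1645301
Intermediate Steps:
T = -59
((235 - 195)*(172 + T))*364 + 21 = ((235 - 195)*(172 - 59))*364 + 21 = (40*113)*364 + 21 = 4520*364 + 21 = 1645280 + 21 = 1645301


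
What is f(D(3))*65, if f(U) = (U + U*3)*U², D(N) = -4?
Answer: -16640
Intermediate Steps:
f(U) = 4*U³ (f(U) = (U + 3*U)*U² = (4*U)*U² = 4*U³)
f(D(3))*65 = (4*(-4)³)*65 = (4*(-64))*65 = -256*65 = -16640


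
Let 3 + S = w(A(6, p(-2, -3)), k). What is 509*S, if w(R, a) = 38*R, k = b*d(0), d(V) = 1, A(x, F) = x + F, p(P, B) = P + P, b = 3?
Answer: 37157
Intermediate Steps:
p(P, B) = 2*P
A(x, F) = F + x
k = 3 (k = 3*1 = 3)
S = 73 (S = -3 + 38*(2*(-2) + 6) = -3 + 38*(-4 + 6) = -3 + 38*2 = -3 + 76 = 73)
509*S = 509*73 = 37157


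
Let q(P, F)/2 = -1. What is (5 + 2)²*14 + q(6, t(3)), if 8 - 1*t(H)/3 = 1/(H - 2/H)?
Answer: 684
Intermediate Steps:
t(H) = 24 - 3/(H - 2/H)
q(P, F) = -2 (q(P, F) = 2*(-1) = -2)
(5 + 2)²*14 + q(6, t(3)) = (5 + 2)²*14 - 2 = 7²*14 - 2 = 49*14 - 2 = 686 - 2 = 684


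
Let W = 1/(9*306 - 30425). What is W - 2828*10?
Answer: -782535881/27671 ≈ -28280.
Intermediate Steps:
W = -1/27671 (W = 1/(2754 - 30425) = 1/(-27671) = -1/27671 ≈ -3.6139e-5)
W - 2828*10 = -1/27671 - 2828*10 = -1/27671 - 28280 = -782535881/27671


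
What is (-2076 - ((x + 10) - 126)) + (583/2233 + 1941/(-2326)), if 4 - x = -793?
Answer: -1302065491/472178 ≈ -2757.6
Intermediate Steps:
x = 797 (x = 4 - 1*(-793) = 4 + 793 = 797)
(-2076 - ((x + 10) - 126)) + (583/2233 + 1941/(-2326)) = (-2076 - ((797 + 10) - 126)) + (583/2233 + 1941/(-2326)) = (-2076 - (807 - 126)) + (583*(1/2233) + 1941*(-1/2326)) = (-2076 - 1*681) + (53/203 - 1941/2326) = (-2076 - 681) - 270745/472178 = -2757 - 270745/472178 = -1302065491/472178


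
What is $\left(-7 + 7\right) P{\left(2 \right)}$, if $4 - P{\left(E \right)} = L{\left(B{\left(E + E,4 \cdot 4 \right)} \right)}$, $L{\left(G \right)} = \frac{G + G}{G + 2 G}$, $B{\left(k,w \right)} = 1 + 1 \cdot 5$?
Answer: $0$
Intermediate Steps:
$B{\left(k,w \right)} = 6$ ($B{\left(k,w \right)} = 1 + 5 = 6$)
$L{\left(G \right)} = \frac{2}{3}$ ($L{\left(G \right)} = \frac{2 G}{3 G} = 2 G \frac{1}{3 G} = \frac{2}{3}$)
$P{\left(E \right)} = \frac{10}{3}$ ($P{\left(E \right)} = 4 - \frac{2}{3} = \frac{10}{3}$)
$\left(-7 + 7\right) P{\left(2 \right)} = \left(-7 + 7\right) \frac{10}{3} = 0 \cdot \frac{10}{3} = 0$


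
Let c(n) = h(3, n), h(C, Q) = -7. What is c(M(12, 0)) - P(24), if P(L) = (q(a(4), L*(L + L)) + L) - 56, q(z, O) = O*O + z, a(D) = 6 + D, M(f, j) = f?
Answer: -1327089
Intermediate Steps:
c(n) = -7
q(z, O) = z + O² (q(z, O) = O² + z = z + O²)
P(L) = -46 + L + 4*L⁴ (P(L) = (((6 + 4) + (L*(L + L))²) + L) - 56 = ((10 + (L*(2*L))²) + L) - 56 = ((10 + (2*L²)²) + L) - 56 = ((10 + 4*L⁴) + L) - 56 = (10 + L + 4*L⁴) - 56 = -46 + L + 4*L⁴)
c(M(12, 0)) - P(24) = -7 - (-46 + 24 + 4*24⁴) = -7 - (-46 + 24 + 4*331776) = -7 - (-46 + 24 + 1327104) = -7 - 1*1327082 = -7 - 1327082 = -1327089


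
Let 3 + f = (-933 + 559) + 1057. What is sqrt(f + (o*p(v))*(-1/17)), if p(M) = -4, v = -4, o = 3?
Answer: 2*sqrt(49181)/17 ≈ 26.090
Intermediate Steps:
f = 680 (f = -3 + ((-933 + 559) + 1057) = -3 + (-374 + 1057) = -3 + 683 = 680)
sqrt(f + (o*p(v))*(-1/17)) = sqrt(680 + (3*(-4))*(-1/17)) = sqrt(680 - (-12)/17) = sqrt(680 - 12*(-1/17)) = sqrt(680 + 12/17) = sqrt(11572/17) = 2*sqrt(49181)/17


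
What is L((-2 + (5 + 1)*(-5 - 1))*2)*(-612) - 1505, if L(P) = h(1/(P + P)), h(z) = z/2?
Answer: -114227/76 ≈ -1503.0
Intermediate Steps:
h(z) = z/2 (h(z) = z*(1/2) = z/2)
L(P) = 1/(4*P) (L(P) = 1/(2*(P + P)) = 1/(2*((2*P))) = (1/(2*P))/2 = 1/(4*P))
L((-2 + (5 + 1)*(-5 - 1))*2)*(-612) - 1505 = (1/(4*(((-2 + (5 + 1)*(-5 - 1))*2))))*(-612) - 1505 = (1/(4*(((-2 + 6*(-6))*2))))*(-612) - 1505 = (1/(4*(((-2 - 36)*2))))*(-612) - 1505 = (1/(4*((-38*2))))*(-612) - 1505 = ((1/4)/(-76))*(-612) - 1505 = ((1/4)*(-1/76))*(-612) - 1505 = -1/304*(-612) - 1505 = 153/76 - 1505 = -114227/76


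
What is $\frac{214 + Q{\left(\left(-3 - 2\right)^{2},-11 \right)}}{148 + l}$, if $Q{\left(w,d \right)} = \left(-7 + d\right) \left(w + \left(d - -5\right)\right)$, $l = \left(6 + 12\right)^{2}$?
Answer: $- \frac{16}{59} \approx -0.27119$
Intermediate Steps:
$l = 324$ ($l = 18^{2} = 324$)
$Q{\left(w,d \right)} = \left(-7 + d\right) \left(5 + d + w\right)$ ($Q{\left(w,d \right)} = \left(-7 + d\right) \left(w + \left(d + 5\right)\right) = \left(-7 + d\right) \left(w + \left(5 + d\right)\right) = \left(-7 + d\right) \left(5 + d + w\right)$)
$\frac{214 + Q{\left(\left(-3 - 2\right)^{2},-11 \right)}}{148 + l} = \frac{214 - \left(13 - 121 + 18 \left(-3 - 2\right)^{2}\right)}{148 + 324} = \frac{214 - \left(-108 + 450\right)}{472} = \left(214 - 342\right) \frac{1}{472} = \left(-128\right) \frac{1}{472} = - \frac{16}{59}$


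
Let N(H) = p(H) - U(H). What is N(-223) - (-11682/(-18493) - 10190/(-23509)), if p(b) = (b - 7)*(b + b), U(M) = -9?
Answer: 44600303389085/434751937 ≈ 1.0259e+5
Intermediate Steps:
p(b) = 2*b*(-7 + b) (p(b) = (-7 + b)*(2*b) = 2*b*(-7 + b))
N(H) = 9 + 2*H*(-7 + H) (N(H) = 2*H*(-7 + H) - 1*(-9) = 2*H*(-7 + H) + 9 = 9 + 2*H*(-7 + H))
N(-223) - (-11682/(-18493) - 10190/(-23509)) = (9 + 2*(-223)*(-7 - 223)) - (-11682/(-18493) - 10190/(-23509)) = (9 + 2*(-223)*(-230)) - (-11682*(-1/18493) - 10190*(-1/23509)) = (9 + 102580) - (11682/18493 + 10190/23509) = 102589 - 1*463075808/434751937 = 102589 - 463075808/434751937 = 44600303389085/434751937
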